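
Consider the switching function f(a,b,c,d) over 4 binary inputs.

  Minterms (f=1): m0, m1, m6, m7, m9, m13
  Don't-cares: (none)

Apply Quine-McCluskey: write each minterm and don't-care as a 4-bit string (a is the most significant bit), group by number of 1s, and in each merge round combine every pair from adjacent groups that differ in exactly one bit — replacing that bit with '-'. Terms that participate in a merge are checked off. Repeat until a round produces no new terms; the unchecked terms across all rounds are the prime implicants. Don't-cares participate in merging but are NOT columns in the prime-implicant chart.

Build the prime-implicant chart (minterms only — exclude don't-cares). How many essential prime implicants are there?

3

[col 0] 0000*, 0001*, 0110*, 0111*, 1001*, 1101*
[col 1] -001, 000-, 011-, 1-01
Prime implicants: -001, 000-, 011-, 1-01
PI chart (minterm → PIs covering it):
  0 | 000-  (sole → essential)
  1 | -001,000-
  6 | 011-  (sole → essential)
  7 | 011-  (sole → essential)
  9 | -001,1-01
  13 | 1-01  (sole → essential)
Essential prime implicants: 000-, 011-, 1-01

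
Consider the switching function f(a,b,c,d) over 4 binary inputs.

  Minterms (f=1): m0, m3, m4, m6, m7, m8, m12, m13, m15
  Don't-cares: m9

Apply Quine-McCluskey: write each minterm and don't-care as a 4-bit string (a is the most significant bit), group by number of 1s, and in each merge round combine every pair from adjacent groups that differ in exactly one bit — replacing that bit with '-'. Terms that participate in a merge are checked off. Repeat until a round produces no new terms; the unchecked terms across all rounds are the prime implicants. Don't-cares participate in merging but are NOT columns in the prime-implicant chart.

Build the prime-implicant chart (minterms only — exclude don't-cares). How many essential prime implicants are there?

size-2^0 implicants → 0000(✓)  0011(✓)  0100(✓)  0110(✓)  0111(✓)  1000(✓)  1001(✓)  1100(✓)  1101(✓)  1111(✓)
size-2^1 implicants → -000(✓)  -100(✓)  -111  0-00(✓)  0-11  01-0  011-  1-00(✓)  1-01(✓)  100-(✓)  11-1  110-(✓)
size-2^2 implicants → --00  1-0-
Unchecked terms (primes): --00, -111, 0-11, 01-0, 011-, 1-0-, 11-1
Minterm coverage:
  m0 ⊆ --00 [E]
  m3 ⊆ 0-11 [E]
  m4 ⊆ --00,01-0
  m6 ⊆ 01-0,011-
  m7 ⊆ -111,0-11,011-
  m8 ⊆ --00,1-0-
  m12 ⊆ --00,1-0-
  m13 ⊆ 1-0-,11-1
  m15 ⊆ -111,11-1
E = {--00, 0-11}

2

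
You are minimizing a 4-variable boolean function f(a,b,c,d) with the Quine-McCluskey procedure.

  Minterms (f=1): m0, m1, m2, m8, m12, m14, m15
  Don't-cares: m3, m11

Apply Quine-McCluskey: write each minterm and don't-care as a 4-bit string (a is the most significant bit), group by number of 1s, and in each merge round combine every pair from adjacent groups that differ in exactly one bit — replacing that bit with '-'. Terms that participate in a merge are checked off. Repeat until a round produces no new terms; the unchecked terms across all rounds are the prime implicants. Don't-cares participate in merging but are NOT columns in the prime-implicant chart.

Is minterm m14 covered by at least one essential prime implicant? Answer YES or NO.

NO

Round 0: 0000✓ 0001✓ 0010✓ 0011✓ 1000✓ 1011✓ 1100✓ 1110✓ 1111✓
Round 1: -000 -011 00-0✓ 00-1✓ 000-✓ 001-✓ 1-00 1-11 11-0 111-
Round 2: 00--
PIs = {-000, -011, 00--, 1-00, 1-11, 11-0, 111-}
Coverage chart:
  m0: -000,00--
  m1: 00-- ←essential
  m2: 00-- ←essential
  m8: -000,1-00
  m12: 1-00,11-0
  m14: 11-0,111-
  m15: 1-11,111-
Essential: 00--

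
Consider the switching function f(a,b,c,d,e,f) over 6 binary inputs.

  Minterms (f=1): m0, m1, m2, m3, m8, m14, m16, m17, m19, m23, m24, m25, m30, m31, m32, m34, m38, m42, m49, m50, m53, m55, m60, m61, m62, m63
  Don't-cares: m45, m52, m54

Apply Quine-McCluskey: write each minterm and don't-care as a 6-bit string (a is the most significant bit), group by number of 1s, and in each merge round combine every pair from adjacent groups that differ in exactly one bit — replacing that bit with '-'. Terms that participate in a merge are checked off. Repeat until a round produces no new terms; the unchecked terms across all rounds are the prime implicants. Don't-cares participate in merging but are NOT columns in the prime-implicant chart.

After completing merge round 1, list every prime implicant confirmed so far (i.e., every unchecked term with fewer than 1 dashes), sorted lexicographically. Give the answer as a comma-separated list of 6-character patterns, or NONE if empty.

Round 0: 000000✓ 000001✓ 000010✓ 000011✓ 001000✓ 001110✓ 010000✓ 010001✓ 010011✓ 010111✓ 011000✓ 011001✓ 011110✓ 011111✓ 100000✓ 100010✓ 100110✓ 101010✓ 101101✓ 110001✓ 110010✓ 110100✓ 110101✓ 110110✓ 110111✓ 111100✓ 111101✓ 111110✓ 111111✓
Round 1: -00000✓ -00010✓ -10001 -10111✓ -11110✓ -11111✓ 0-0000✓ 0-0001✓ 0-0011✓ 0-1000✓ 0-1110 00-000✓ 0000-0✓ 0000-1✓ 00000-✓ 00001-✓ 01-000✓ 01-001✓ 01-111✓ 010-11 0100-1✓ 01000-✓ 01100-✓ 01111-✓ 1-0010✓ 1-0110✓ 1-1101 10-010 100-10✓ 1000-0✓ 11-100✓ 11-101✓ 11-110✓ 11-111✓ 110-01 110-10✓ 1101-0✓ 1101-1✓ 11010-✓ 11011-✓ 1111-0✓ 1111-1✓ 11110-✓ 11111-✓
Round 2: -000-0 -1-111 -1111- 0--000 0-00-1 0-000- 0000-- 01-00- 1-0-10 11-1-0✓ 11-1-1✓ 11-10-✓ 11-11-✓ 1101--✓ 1111--✓
Round 3: 11-1--
PIs = {-000-0, -1-111, -10001, -1111-, 0--000, 0-00-1, 0-000-, 0-1110, 0000--, 01-00-, 010-11, 1-0-10, 1-1101, 10-010, 11-1--, 110-01}

NONE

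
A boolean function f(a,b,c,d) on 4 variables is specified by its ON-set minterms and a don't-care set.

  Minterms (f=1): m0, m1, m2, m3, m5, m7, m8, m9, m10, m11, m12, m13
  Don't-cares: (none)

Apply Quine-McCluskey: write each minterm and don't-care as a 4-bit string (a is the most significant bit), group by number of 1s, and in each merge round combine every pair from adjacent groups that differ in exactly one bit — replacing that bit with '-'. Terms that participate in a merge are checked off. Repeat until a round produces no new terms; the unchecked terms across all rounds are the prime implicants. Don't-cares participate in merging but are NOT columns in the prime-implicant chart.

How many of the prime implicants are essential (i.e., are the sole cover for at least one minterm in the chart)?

size-2^0 implicants → 0000(✓)  0001(✓)  0010(✓)  0011(✓)  0101(✓)  0111(✓)  1000(✓)  1001(✓)  1010(✓)  1011(✓)  1100(✓)  1101(✓)
size-2^1 implicants → -000(✓)  -001(✓)  -010(✓)  -011(✓)  -101(✓)  0-01(✓)  0-11(✓)  00-0(✓)  00-1(✓)  000-(✓)  001-(✓)  01-1(✓)  1-00(✓)  1-01(✓)  10-0(✓)  10-1(✓)  100-(✓)  101-(✓)  110-(✓)
size-2^2 implicants → --01  -0-0(✓)  -0-1(✓)  -00-(✓)  -01-(✓)  0--1  00--(✓)  1-0-  10--(✓)
size-2^3 implicants → -0--
Unchecked terms (primes): --01, -0--, 0--1, 1-0-
Minterm coverage:
  m0 ⊆ -0-- [E]
  m1 ⊆ --01,-0--,0--1
  m2 ⊆ -0-- [E]
  m3 ⊆ -0--,0--1
  m5 ⊆ --01,0--1
  m7 ⊆ 0--1 [E]
  m8 ⊆ -0--,1-0-
  m9 ⊆ --01,-0--,1-0-
  m10 ⊆ -0-- [E]
  m11 ⊆ -0-- [E]
  m12 ⊆ 1-0- [E]
  m13 ⊆ --01,1-0-
E = {-0--, 0--1, 1-0-}

3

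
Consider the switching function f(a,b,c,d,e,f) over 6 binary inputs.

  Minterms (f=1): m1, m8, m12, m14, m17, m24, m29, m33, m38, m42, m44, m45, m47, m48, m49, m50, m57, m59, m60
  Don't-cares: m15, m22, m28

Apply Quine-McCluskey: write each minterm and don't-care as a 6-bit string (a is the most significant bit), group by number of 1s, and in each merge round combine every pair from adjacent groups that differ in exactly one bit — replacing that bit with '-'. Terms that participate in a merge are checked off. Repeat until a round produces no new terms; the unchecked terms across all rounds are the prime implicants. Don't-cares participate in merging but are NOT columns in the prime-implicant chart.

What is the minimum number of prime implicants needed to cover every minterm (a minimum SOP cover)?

10

size-2^0 implicants → 000001(✓)  001000(✓)  001100(✓)  001110(✓)  001111(✓)  010001(✓)  010110  011000(✓)  011100(✓)  011101(✓)  100001(✓)  100110  101010  101100(✓)  101101(✓)  101111(✓)  110000(✓)  110001(✓)  110010(✓)  111001(✓)  111011(✓)  111100(✓)
size-2^1 implicants → -00001(✓)  -01100(✓)  -01111  -10001(✓)  -11100(✓)  0-0001(✓)  0-1000(✓)  0-1100(✓)  001-00(✓)  0011-0  00111-  011-00(✓)  01110-  1-0001(✓)  1-1100(✓)  1011-1  10110-  11-001  1100-0  11000-  1110-1
size-2^2 implicants → --0001  --1100  0-1-00
Unchecked terms (primes): --0001, --1100, -01111, 0-1-00, 0011-0, 00111-, 010110, 01110-, 100110, 101010, 1011-1, 10110-, 11-001, 1100-0, 11000-, 1110-1
Minterm coverage:
  m1 ⊆ --0001 [E]
  m8 ⊆ 0-1-00 [E]
  m12 ⊆ --1100,0-1-00,0011-0
  m14 ⊆ 0011-0,00111-
  m17 ⊆ --0001 [E]
  m24 ⊆ 0-1-00 [E]
  m29 ⊆ 01110- [E]
  m33 ⊆ --0001 [E]
  m38 ⊆ 100110 [E]
  m42 ⊆ 101010 [E]
  m44 ⊆ --1100,10110-
  m45 ⊆ 1011-1,10110-
  m47 ⊆ -01111,1011-1
  m48 ⊆ 1100-0,11000-
  m49 ⊆ --0001,11-001,11000-
  m50 ⊆ 1100-0 [E]
  m57 ⊆ 11-001,1110-1
  m59 ⊆ 1110-1 [E]
  m60 ⊆ --1100 [E]
E = {--0001, --1100, 0-1-00, 01110-, 100110, 101010, 1100-0, 1110-1}
Petrick residual → 0011-0, 1011-1
Cover = c'd'e'f + cde'f' + a'ce'f' + a'b'cdf' + a'bcde' + ab'c'def' + ab'cd'ef' + ab'cdf + abc'd'f' + abcd'f  |cover|=10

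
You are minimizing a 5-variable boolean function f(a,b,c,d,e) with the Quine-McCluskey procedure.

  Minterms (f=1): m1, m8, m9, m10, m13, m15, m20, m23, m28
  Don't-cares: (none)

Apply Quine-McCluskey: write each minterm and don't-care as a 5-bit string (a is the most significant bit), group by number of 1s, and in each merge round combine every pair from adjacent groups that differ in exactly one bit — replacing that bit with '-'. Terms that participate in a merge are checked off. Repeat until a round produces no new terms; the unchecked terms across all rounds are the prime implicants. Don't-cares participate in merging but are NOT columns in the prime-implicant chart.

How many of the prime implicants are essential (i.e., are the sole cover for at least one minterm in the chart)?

Round 0: 00001✓ 01000✓ 01001✓ 01010✓ 01101✓ 01111✓ 10100✓ 10111 11100✓
Round 1: 0-001 01-01 010-0 0100- 011-1 1-100
PIs = {0-001, 01-01, 010-0, 0100-, 011-1, 1-100, 10111}
Coverage chart:
  m1: 0-001 ←essential
  m8: 010-0,0100-
  m9: 0-001,01-01,0100-
  m10: 010-0 ←essential
  m13: 01-01,011-1
  m15: 011-1 ←essential
  m20: 1-100 ←essential
  m23: 10111 ←essential
  m28: 1-100 ←essential
Essential: 0-001, 010-0, 011-1, 1-100, 10111

5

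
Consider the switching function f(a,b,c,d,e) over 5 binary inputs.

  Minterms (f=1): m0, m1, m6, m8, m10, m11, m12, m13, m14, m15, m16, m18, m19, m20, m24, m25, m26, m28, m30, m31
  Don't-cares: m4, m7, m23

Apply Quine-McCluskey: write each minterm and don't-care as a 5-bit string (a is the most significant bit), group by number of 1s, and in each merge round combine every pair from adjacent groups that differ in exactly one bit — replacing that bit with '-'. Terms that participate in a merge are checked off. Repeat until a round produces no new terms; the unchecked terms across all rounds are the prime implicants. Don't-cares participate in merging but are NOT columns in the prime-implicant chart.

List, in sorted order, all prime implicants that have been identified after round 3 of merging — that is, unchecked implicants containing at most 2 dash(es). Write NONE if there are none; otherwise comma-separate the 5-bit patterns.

[col 0] 00000*, 00001*, 00100*, 00110*, 00111*, 01000*, 01010*, 01011*, 01100*, 01101*, 01110*, 01111*, 10000*, 10010*, 10011*, 10100*, 10111*, 11000*, 11001*, 11010*, 11100*, 11110*, 11111*
[col 1] -0000*, -0100*, -0111*, -1000*, -1010*, -1100*, -1110*, -1111*, 0-000*, 0-100*, 0-110*, 0-111*, 00-00*, 0000-, 001-0*, 0011-*, 01-00*, 01-10*, 01-11*, 010-0*, 0101-*, 011-0*, 011-1*, 0110-*, 0111-*, 1-000*, 1-010*, 1-100*, 1-111*, 10-00*, 10-11, 100-0*, 1001-, 11-00*, 11-10*, 110-0*, 1100-, 111-0*, 1111-*
[col 2] --000*, --100*, --111, -0-00*, -1-00*, -1-10*, -10-0*, -11-0*, -111-, 0--00*, 0-1-0, 0-11-, 01--0*, 01-1-, 011--, 1--00*, 1-0-0, 11--0*
[col 3] ---00, -1--0
Prime implicants: ---00, --111, -1--0, -111-, 0-1-0, 0-11-, 0000-, 01-1-, 011--, 1-0-0, 10-11, 1001-, 1100-

--111, -111-, 0-1-0, 0-11-, 0000-, 01-1-, 011--, 1-0-0, 10-11, 1001-, 1100-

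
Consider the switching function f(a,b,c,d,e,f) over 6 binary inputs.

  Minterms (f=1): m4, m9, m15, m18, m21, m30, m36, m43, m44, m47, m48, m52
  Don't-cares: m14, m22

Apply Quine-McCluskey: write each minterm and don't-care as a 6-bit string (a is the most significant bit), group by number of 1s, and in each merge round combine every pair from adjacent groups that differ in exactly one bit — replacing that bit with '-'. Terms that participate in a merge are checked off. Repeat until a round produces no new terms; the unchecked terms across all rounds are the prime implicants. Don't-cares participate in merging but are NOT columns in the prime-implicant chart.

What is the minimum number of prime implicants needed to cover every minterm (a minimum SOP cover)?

Round 0: 000100✓ 001001 001110✓ 001111✓ 010010✓ 010101 010110✓ 011110✓ 100100✓ 101011✓ 101100✓ 101111✓ 110000✓ 110100✓
Round 1: -00100 -01111 0-1110 00111- 01-110 010-10 1-0100 10-100 101-11 110-00
PIs = {-00100, -01111, 0-1110, 001001, 00111-, 01-110, 010-10, 010101, 1-0100, 10-100, 101-11, 110-00}
Coverage chart:
  m4: -00100 ←essential
  m9: 001001 ←essential
  m15: -01111,00111-
  m18: 010-10 ←essential
  m21: 010101 ←essential
  m30: 0-1110,01-110
  m36: -00100,1-0100,10-100
  m43: 101-11 ←essential
  m44: 10-100 ←essential
  m47: -01111,101-11
  m48: 110-00 ←essential
  m52: 1-0100,110-00
Essential: -00100, 001001, 010-10, 010101, 10-100, 101-11, 110-00
Petrick residual → -01111, 0-1110
Min cover (9 terms): b'c'de'f' + b'cdef + a'cdef' + a'b'cd'e'f + a'bc'ef' + a'bc'de'f + ab'de'f' + ab'cef + abc'e'f'

9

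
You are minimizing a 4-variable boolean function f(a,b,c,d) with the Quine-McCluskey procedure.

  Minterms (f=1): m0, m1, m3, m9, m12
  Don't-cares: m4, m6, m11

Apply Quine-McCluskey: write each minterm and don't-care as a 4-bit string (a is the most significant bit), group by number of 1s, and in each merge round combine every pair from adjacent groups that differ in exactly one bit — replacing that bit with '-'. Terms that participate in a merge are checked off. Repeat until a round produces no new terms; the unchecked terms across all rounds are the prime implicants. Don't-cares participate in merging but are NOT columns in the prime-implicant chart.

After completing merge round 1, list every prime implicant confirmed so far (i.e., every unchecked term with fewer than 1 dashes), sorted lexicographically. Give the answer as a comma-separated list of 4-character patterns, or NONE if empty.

NONE

Round 0: 0000✓ 0001✓ 0011✓ 0100✓ 0110✓ 1001✓ 1011✓ 1100✓
Round 1: -001✓ -011✓ -100 0-00 00-1✓ 000- 01-0 10-1✓
Round 2: -0-1
PIs = {-0-1, -100, 0-00, 000-, 01-0}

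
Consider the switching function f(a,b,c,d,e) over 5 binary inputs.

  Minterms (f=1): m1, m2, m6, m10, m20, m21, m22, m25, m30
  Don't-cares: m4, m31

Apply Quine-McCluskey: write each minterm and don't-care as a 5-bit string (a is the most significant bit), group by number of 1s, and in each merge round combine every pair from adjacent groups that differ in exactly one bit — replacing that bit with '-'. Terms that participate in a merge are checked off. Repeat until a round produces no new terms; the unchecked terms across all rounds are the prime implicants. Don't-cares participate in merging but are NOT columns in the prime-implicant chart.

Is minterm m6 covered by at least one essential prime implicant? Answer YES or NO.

Round 0: 00001 00010✓ 00100✓ 00110✓ 01010✓ 10100✓ 10101✓ 10110✓ 11001 11110✓ 11111✓
Round 1: -0100✓ -0110✓ 0-010 00-10 001-0✓ 1-110 101-0✓ 1010- 1111-
Round 2: -01-0
PIs = {-01-0, 0-010, 00-10, 00001, 1-110, 1010-, 11001, 1111-}
Coverage chart:
  m1: 00001 ←essential
  m2: 0-010,00-10
  m6: -01-0,00-10
  m10: 0-010 ←essential
  m20: -01-0,1010-
  m21: 1010- ←essential
  m22: -01-0,1-110
  m25: 11001 ←essential
  m30: 1-110,1111-
Essential: 0-010, 00001, 1010-, 11001

NO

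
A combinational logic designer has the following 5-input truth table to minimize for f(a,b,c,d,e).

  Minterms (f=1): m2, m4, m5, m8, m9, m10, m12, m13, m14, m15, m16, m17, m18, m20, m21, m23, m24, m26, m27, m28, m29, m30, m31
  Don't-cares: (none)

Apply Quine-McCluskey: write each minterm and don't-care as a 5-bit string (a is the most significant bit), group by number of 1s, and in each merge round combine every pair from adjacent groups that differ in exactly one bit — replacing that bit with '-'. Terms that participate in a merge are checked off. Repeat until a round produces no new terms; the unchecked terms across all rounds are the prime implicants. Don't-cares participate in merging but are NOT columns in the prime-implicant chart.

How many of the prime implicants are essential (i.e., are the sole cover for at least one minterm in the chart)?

size-2^0 implicants → 00010(✓)  00100(✓)  00101(✓)  01000(✓)  01001(✓)  01010(✓)  01100(✓)  01101(✓)  01110(✓)  01111(✓)  10000(✓)  10001(✓)  10010(✓)  10100(✓)  10101(✓)  10111(✓)  11000(✓)  11010(✓)  11011(✓)  11100(✓)  11101(✓)  11110(✓)  11111(✓)
size-2^1 implicants → -0010(✓)  -0100(✓)  -0101(✓)  -1000(✓)  -1010(✓)  -1100(✓)  -1101(✓)  -1110(✓)  -1111(✓)  0-010(✓)  0-100(✓)  0-101(✓)  0010-(✓)  01-00(✓)  01-01(✓)  01-10(✓)  010-0(✓)  0100-(✓)  011-0(✓)  011-1(✓)  0110-(✓)  0111-(✓)  1-000(✓)  1-010(✓)  1-100(✓)  1-101(✓)  1-111(✓)  10-00(✓)  10-01(✓)  100-0(✓)  1000-(✓)  101-1(✓)  1010-(✓)  11-00(✓)  11-10(✓)  11-11(✓)  110-0(✓)  1101-(✓)  111-0(✓)  111-1(✓)  1110-(✓)  1111-(✓)
size-2^2 implicants → --010  --100(✓)  --101(✓)  -010-(✓)  -1-00(✓)  -1-10(✓)  -10-0(✓)  -11-0(✓)  -11-1(✓)  -110-(✓)  -111-(✓)  0-10-(✓)  01--0(✓)  01-0-  011--(✓)  1--00  1-0-0  1-1-1  1-10-(✓)  10-0-  11--0(✓)  11-1-  111--(✓)
size-2^3 implicants → --10-  -1--0  -11--
Unchecked terms (primes): --010, --10-, -1--0, -11--, 01-0-, 1--00, 1-0-0, 1-1-1, 10-0-, 11-1-
Minterm coverage:
  m2 ⊆ --010 [E]
  m4 ⊆ --10- [E]
  m5 ⊆ --10- [E]
  m8 ⊆ -1--0,01-0-
  m9 ⊆ 01-0- [E]
  m10 ⊆ --010,-1--0
  m12 ⊆ --10-,-1--0,-11--,01-0-
  m13 ⊆ --10-,-11--,01-0-
  m14 ⊆ -1--0,-11--
  m15 ⊆ -11-- [E]
  m16 ⊆ 1--00,1-0-0,10-0-
  m17 ⊆ 10-0- [E]
  m18 ⊆ --010,1-0-0
  m20 ⊆ --10-,1--00,10-0-
  m21 ⊆ --10-,1-1-1,10-0-
  m23 ⊆ 1-1-1 [E]
  m24 ⊆ -1--0,1--00,1-0-0
  m26 ⊆ --010,-1--0,1-0-0,11-1-
  m27 ⊆ 11-1- [E]
  m28 ⊆ --10-,-1--0,-11--,1--00
  m29 ⊆ --10-,-11--,1-1-1
  m30 ⊆ -1--0,-11--,11-1-
  m31 ⊆ -11--,1-1-1,11-1-
E = {--010, --10-, -11--, 01-0-, 1-1-1, 10-0-, 11-1-}

7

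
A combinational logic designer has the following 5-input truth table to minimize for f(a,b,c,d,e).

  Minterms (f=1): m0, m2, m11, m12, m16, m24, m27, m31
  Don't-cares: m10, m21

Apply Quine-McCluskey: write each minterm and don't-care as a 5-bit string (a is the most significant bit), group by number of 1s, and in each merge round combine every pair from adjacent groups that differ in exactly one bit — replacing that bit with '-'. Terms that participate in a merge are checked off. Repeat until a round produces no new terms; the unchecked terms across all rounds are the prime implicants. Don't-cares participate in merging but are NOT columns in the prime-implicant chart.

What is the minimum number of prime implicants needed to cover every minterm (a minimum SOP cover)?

[col 0] 00000*, 00010*, 01010*, 01011*, 01100, 10000*, 10101, 11000*, 11011*, 11111*
[col 1] -0000, -1011, 0-010, 000-0, 0101-, 1-000, 11-11
Prime implicants: -0000, -1011, 0-010, 000-0, 0101-, 01100, 1-000, 10101, 11-11
PI chart (minterm → PIs covering it):
  0 | -0000,000-0
  2 | 0-010,000-0
  11 | -1011,0101-
  12 | 01100  (sole → essential)
  16 | -0000,1-000
  24 | 1-000  (sole → essential)
  27 | -1011,11-11
  31 | 11-11  (sole → essential)
Essential prime implicants: 01100, 1-000, 11-11
Petrick residual → -1011, 000-0
Minimum SOP uses 5 PIs: bc'de + a'b'c'e' + a'bcd'e' + ac'd'e' + abde

5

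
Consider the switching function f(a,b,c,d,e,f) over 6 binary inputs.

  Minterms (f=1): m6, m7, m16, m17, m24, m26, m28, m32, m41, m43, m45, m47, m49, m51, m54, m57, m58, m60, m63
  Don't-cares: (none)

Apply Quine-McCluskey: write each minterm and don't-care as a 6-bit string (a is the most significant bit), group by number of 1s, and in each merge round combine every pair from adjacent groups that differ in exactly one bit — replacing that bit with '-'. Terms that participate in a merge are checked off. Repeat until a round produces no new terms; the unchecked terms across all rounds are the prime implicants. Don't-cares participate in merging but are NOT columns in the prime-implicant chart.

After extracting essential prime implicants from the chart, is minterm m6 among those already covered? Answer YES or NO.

YES

[col 0] 000110*, 000111*, 010000*, 010001*, 011000*, 011010*, 011100*, 100000, 101001*, 101011*, 101101*, 101111*, 110001*, 110011*, 110110, 111001*, 111010*, 111100*, 111111*
[col 1] -10001, -11010, -11100, 00011-, 01-000, 01000-, 011-00, 0110-0, 1-1001, 1-1111, 101-01*, 101-11*, 1010-1*, 1011-1*, 11-001, 1100-1
[col 2] 101--1
Prime implicants: -10001, -11010, -11100, 00011-, 01-000, 01000-, 011-00, 0110-0, 1-1001, 1-1111, 100000, 101--1, 11-001, 1100-1, 110110
PI chart (minterm → PIs covering it):
  6 | 00011-  (sole → essential)
  7 | 00011-  (sole → essential)
  16 | 01-000,01000-
  17 | -10001,01000-
  24 | 01-000,011-00,0110-0
  26 | -11010,0110-0
  28 | -11100,011-00
  32 | 100000  (sole → essential)
  41 | 1-1001,101--1
  43 | 101--1  (sole → essential)
  45 | 101--1  (sole → essential)
  47 | 1-1111,101--1
  49 | -10001,11-001,1100-1
  51 | 1100-1  (sole → essential)
  54 | 110110  (sole → essential)
  57 | 1-1001,11-001
  58 | -11010  (sole → essential)
  60 | -11100  (sole → essential)
  63 | 1-1111  (sole → essential)
Essential prime implicants: -11010, -11100, 00011-, 1-1111, 100000, 101--1, 1100-1, 110110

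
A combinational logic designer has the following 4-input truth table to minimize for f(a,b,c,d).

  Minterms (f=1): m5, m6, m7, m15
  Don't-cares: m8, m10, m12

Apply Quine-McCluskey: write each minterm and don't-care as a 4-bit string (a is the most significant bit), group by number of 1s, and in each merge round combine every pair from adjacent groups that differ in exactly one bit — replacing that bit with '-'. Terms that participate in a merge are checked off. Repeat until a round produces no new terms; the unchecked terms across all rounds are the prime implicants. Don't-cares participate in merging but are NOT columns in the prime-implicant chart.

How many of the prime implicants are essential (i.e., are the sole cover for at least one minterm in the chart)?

3

[col 0] 0101*, 0110*, 0111*, 1000*, 1010*, 1100*, 1111*
[col 1] -111, 01-1, 011-, 1-00, 10-0
Prime implicants: -111, 01-1, 011-, 1-00, 10-0
PI chart (minterm → PIs covering it):
  5 | 01-1  (sole → essential)
  6 | 011-  (sole → essential)
  7 | -111,01-1,011-
  15 | -111  (sole → essential)
Essential prime implicants: -111, 01-1, 011-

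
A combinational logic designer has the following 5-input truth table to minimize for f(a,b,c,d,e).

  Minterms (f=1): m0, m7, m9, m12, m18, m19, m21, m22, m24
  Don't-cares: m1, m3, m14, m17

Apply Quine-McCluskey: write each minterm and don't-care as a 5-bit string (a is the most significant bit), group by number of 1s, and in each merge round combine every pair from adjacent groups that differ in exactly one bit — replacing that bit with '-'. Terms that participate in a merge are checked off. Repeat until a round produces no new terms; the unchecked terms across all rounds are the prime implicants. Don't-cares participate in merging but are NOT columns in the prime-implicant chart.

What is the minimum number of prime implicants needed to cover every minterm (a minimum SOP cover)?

[col 0] 00000*, 00001*, 00011*, 00111*, 01001*, 01100*, 01110*, 10001*, 10010*, 10011*, 10101*, 10110*, 11000
[col 1] -0001*, -0011*, 0-001, 00-11, 000-1*, 0000-, 011-0, 10-01, 10-10, 100-1*, 1001-
[col 2] -00-1
Prime implicants: -00-1, 0-001, 00-11, 0000-, 011-0, 10-01, 10-10, 1001-, 11000
PI chart (minterm → PIs covering it):
  0 | 0000-  (sole → essential)
  7 | 00-11  (sole → essential)
  9 | 0-001  (sole → essential)
  12 | 011-0  (sole → essential)
  18 | 10-10,1001-
  19 | -00-1,1001-
  21 | 10-01  (sole → essential)
  22 | 10-10  (sole → essential)
  24 | 11000  (sole → essential)
Essential prime implicants: 0-001, 00-11, 0000-, 011-0, 10-01, 10-10, 11000
Petrick residual → -00-1
Minimum SOP uses 8 PIs: b'c'e + a'c'd'e + a'b'de + a'b'c'd' + a'bce' + ab'd'e + ab'de' + abc'd'e'

8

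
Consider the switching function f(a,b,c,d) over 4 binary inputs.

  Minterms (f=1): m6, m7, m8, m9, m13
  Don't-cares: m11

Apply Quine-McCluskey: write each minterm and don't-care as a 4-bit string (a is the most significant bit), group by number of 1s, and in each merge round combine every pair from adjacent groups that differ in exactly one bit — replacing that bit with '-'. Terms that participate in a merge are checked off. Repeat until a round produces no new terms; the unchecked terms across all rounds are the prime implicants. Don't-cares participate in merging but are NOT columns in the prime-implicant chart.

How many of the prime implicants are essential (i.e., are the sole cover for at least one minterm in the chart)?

3

size-2^0 implicants → 0110(✓)  0111(✓)  1000(✓)  1001(✓)  1011(✓)  1101(✓)
size-2^1 implicants → 011-  1-01  10-1  100-
Unchecked terms (primes): 011-, 1-01, 10-1, 100-
Minterm coverage:
  m6 ⊆ 011- [E]
  m7 ⊆ 011- [E]
  m8 ⊆ 100- [E]
  m9 ⊆ 1-01,10-1,100-
  m13 ⊆ 1-01 [E]
E = {011-, 1-01, 100-}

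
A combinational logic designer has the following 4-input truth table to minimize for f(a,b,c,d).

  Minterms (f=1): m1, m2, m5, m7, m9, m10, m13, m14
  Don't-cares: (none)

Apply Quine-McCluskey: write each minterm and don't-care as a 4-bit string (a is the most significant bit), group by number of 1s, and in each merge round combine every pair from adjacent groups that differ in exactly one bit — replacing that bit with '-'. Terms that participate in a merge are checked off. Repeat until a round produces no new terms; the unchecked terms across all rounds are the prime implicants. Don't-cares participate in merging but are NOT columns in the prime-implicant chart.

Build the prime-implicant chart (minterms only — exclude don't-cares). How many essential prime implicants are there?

4

[col 0] 0001*, 0010*, 0101*, 0111*, 1001*, 1010*, 1101*, 1110*
[col 1] -001*, -010, -101*, 0-01*, 01-1, 1-01*, 1-10
[col 2] --01
Prime implicants: --01, -010, 01-1, 1-10
PI chart (minterm → PIs covering it):
  1 | --01  (sole → essential)
  2 | -010  (sole → essential)
  5 | --01,01-1
  7 | 01-1  (sole → essential)
  9 | --01  (sole → essential)
  10 | -010,1-10
  13 | --01  (sole → essential)
  14 | 1-10  (sole → essential)
Essential prime implicants: --01, -010, 01-1, 1-10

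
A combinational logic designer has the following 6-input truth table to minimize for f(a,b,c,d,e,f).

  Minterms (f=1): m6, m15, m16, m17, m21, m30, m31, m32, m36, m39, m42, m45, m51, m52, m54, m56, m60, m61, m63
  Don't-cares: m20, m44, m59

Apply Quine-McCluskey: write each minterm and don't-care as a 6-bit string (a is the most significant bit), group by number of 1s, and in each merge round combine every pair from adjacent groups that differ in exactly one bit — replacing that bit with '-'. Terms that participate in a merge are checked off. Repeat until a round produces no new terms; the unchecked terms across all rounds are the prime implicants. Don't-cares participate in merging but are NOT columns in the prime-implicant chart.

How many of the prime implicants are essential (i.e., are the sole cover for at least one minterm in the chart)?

11

[col 0] 000110, 001111*, 010000*, 010001*, 010100*, 010101*, 011110*, 011111*, 100000*, 100100*, 100111, 101010, 101100*, 101101*, 110011*, 110100*, 110110*, 111000*, 111011*, 111100*, 111101*, 111111*
[col 1] -10100, -11111, 0-1111, 010-00*, 010-01*, 01000-*, 01010-*, 01111-, 1-0100*, 1-1100*, 1-1101*, 10-100*, 100-00, 10110-*, 11-011, 11-100*, 1101-0, 111-00, 111-11, 1111-1, 11110-*
[col 2] 010-0-, 1--100, 1-110-
Prime implicants: -10100, -11111, 0-1111, 000110, 010-0-, 01111-, 1--100, 1-110-, 100-00, 100111, 101010, 11-011, 1101-0, 111-00, 111-11, 1111-1
PI chart (minterm → PIs covering it):
  6 | 000110  (sole → essential)
  15 | 0-1111  (sole → essential)
  16 | 010-0-  (sole → essential)
  17 | 010-0-  (sole → essential)
  21 | 010-0-  (sole → essential)
  30 | 01111-  (sole → essential)
  31 | -11111,0-1111,01111-
  32 | 100-00  (sole → essential)
  36 | 1--100,100-00
  39 | 100111  (sole → essential)
  42 | 101010  (sole → essential)
  45 | 1-110-  (sole → essential)
  51 | 11-011  (sole → essential)
  52 | -10100,1--100,1101-0
  54 | 1101-0  (sole → essential)
  56 | 111-00  (sole → essential)
  60 | 1--100,1-110-,111-00
  61 | 1-110-,1111-1
  63 | -11111,111-11,1111-1
Essential prime implicants: 0-1111, 000110, 010-0-, 01111-, 1-110-, 100-00, 100111, 101010, 11-011, 1101-0, 111-00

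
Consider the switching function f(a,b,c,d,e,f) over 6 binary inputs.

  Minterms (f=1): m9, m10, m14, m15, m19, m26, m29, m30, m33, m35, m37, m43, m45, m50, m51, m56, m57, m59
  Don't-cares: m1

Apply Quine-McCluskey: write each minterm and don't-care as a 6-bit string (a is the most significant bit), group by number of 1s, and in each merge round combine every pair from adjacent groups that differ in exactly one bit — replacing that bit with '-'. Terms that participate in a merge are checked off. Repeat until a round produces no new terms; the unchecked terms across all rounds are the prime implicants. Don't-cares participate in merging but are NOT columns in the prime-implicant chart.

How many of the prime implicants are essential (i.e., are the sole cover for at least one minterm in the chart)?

9

[col 0] 000001*, 001001*, 001010*, 001110*, 001111*, 010011*, 011010*, 011101, 011110*, 100001*, 100011*, 100101*, 101011*, 101101*, 110010*, 110011*, 111000*, 111001*, 111011*
[col 1] -00001, -10011, 0-1010*, 0-1110*, 00-001, 001-10*, 00111-, 011-10*, 1-0011*, 1-1011*, 10-011*, 10-101, 100-01, 1000-1, 11-011*, 11001-, 1110-1, 11100-
[col 2] 0-1-10, 1--011
Prime implicants: -00001, -10011, 0-1-10, 00-001, 00111-, 011101, 1--011, 10-101, 100-01, 1000-1, 11001-, 1110-1, 11100-
PI chart (minterm → PIs covering it):
  9 | 00-001  (sole → essential)
  10 | 0-1-10  (sole → essential)
  14 | 0-1-10,00111-
  15 | 00111-  (sole → essential)
  19 | -10011  (sole → essential)
  26 | 0-1-10  (sole → essential)
  29 | 011101  (sole → essential)
  30 | 0-1-10  (sole → essential)
  33 | -00001,100-01,1000-1
  35 | 1--011,1000-1
  37 | 10-101,100-01
  43 | 1--011  (sole → essential)
  45 | 10-101  (sole → essential)
  50 | 11001-  (sole → essential)
  51 | -10011,1--011,11001-
  56 | 11100-  (sole → essential)
  57 | 1110-1,11100-
  59 | 1--011,1110-1
Essential prime implicants: -10011, 0-1-10, 00-001, 00111-, 011101, 1--011, 10-101, 11001-, 11100-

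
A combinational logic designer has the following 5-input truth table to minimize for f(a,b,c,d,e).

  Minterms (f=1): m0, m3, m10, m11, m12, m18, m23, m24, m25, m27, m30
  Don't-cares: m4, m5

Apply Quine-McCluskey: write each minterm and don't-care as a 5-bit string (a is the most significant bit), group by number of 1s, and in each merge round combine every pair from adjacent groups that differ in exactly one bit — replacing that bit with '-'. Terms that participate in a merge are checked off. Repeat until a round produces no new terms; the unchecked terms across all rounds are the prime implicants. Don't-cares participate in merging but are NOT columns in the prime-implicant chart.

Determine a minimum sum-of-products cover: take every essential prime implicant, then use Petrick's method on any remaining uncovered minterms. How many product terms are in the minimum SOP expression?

[col 0] 00000*, 00011*, 00100*, 00101*, 01010*, 01011*, 01100*, 10010, 10111, 11000*, 11001*, 11011*, 11110
[col 1] -1011, 0-011, 0-100, 00-00, 0010-, 0101-, 110-1, 1100-
Prime implicants: -1011, 0-011, 0-100, 00-00, 0010-, 0101-, 10010, 10111, 110-1, 1100-, 11110
PI chart (minterm → PIs covering it):
  0 | 00-00  (sole → essential)
  3 | 0-011  (sole → essential)
  10 | 0101-  (sole → essential)
  11 | -1011,0-011,0101-
  12 | 0-100  (sole → essential)
  18 | 10010  (sole → essential)
  23 | 10111  (sole → essential)
  24 | 1100-  (sole → essential)
  25 | 110-1,1100-
  27 | -1011,110-1
  30 | 11110  (sole → essential)
Essential prime implicants: 0-011, 0-100, 00-00, 0101-, 10010, 10111, 1100-, 11110
Petrick residual → -1011
Minimum SOP uses 9 PIs: bc'de + a'c'de + a'cd'e' + a'b'd'e' + a'bc'd + ab'c'de' + ab'cde + abc'd' + abcde'

9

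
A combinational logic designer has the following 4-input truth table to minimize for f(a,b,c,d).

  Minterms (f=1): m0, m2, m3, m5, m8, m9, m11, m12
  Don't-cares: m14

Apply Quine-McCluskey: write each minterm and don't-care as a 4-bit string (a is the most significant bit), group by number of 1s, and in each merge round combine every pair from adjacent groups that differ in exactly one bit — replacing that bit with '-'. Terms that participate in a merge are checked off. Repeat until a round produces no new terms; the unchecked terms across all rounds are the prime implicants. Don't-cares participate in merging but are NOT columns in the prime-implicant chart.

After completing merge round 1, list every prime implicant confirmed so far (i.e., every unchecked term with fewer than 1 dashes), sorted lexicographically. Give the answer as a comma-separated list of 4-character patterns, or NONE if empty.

0101

size-2^0 implicants → 0000(✓)  0010(✓)  0011(✓)  0101  1000(✓)  1001(✓)  1011(✓)  1100(✓)  1110(✓)
size-2^1 implicants → -000  -011  00-0  001-  1-00  10-1  100-  11-0
Unchecked terms (primes): -000, -011, 00-0, 001-, 0101, 1-00, 10-1, 100-, 11-0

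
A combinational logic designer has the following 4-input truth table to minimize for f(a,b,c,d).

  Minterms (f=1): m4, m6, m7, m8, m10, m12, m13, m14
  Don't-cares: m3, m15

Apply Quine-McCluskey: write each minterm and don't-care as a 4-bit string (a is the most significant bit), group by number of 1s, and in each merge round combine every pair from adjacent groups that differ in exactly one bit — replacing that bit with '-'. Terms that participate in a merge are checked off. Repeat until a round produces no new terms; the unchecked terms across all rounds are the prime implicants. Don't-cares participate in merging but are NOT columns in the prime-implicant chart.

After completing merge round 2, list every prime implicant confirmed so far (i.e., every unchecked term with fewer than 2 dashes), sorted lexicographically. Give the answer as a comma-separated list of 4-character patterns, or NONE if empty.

0-11

[col 0] 0011*, 0100*, 0110*, 0111*, 1000*, 1010*, 1100*, 1101*, 1110*, 1111*
[col 1] -100*, -110*, -111*, 0-11, 01-0*, 011-*, 1-00*, 1-10*, 10-0*, 11-0*, 11-1*, 110-*, 111-*
[col 2] -1-0, -11-, 1--0, 11--
Prime implicants: -1-0, -11-, 0-11, 1--0, 11--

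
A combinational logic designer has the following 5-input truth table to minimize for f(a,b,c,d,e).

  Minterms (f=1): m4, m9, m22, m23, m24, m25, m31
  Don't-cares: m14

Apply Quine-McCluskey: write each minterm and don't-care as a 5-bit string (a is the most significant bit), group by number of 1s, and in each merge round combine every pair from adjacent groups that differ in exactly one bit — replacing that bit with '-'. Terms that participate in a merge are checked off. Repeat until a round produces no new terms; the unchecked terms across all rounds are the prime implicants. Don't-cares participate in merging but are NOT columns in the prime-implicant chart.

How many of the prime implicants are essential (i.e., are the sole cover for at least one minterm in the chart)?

5

size-2^0 implicants → 00100  01001(✓)  01110  10110(✓)  10111(✓)  11000(✓)  11001(✓)  11111(✓)
size-2^1 implicants → -1001  1-111  1011-  1100-
Unchecked terms (primes): -1001, 00100, 01110, 1-111, 1011-, 1100-
Minterm coverage:
  m4 ⊆ 00100 [E]
  m9 ⊆ -1001 [E]
  m22 ⊆ 1011- [E]
  m23 ⊆ 1-111,1011-
  m24 ⊆ 1100- [E]
  m25 ⊆ -1001,1100-
  m31 ⊆ 1-111 [E]
E = {-1001, 00100, 1-111, 1011-, 1100-}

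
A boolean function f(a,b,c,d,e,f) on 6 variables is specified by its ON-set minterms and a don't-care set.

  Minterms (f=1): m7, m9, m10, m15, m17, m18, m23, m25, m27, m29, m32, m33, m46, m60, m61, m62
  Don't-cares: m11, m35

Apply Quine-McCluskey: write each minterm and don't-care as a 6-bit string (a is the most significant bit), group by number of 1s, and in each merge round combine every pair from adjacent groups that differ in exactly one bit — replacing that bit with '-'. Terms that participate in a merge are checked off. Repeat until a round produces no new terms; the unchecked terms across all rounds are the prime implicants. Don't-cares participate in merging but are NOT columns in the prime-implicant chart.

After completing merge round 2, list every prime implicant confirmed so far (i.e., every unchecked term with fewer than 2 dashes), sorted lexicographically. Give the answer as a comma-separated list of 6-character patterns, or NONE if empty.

[col 0] 000111*, 001001*, 001010*, 001011*, 001111*, 010001*, 010010, 010111*, 011001*, 011011*, 011101*, 100000*, 100001*, 100011*, 101110*, 111100*, 111101*, 111110*
[col 1] -11101, 0-0111, 0-1001*, 0-1011*, 00-111, 001-11, 0010-1*, 00101-, 01-001, 011-01, 0110-1*, 1-1110, 1000-1, 10000-, 1111-0, 11110-
[col 2] 0-10-1
Prime implicants: -11101, 0-0111, 0-10-1, 00-111, 001-11, 00101-, 01-001, 010010, 011-01, 1-1110, 1000-1, 10000-, 1111-0, 11110-

-11101, 0-0111, 00-111, 001-11, 00101-, 01-001, 010010, 011-01, 1-1110, 1000-1, 10000-, 1111-0, 11110-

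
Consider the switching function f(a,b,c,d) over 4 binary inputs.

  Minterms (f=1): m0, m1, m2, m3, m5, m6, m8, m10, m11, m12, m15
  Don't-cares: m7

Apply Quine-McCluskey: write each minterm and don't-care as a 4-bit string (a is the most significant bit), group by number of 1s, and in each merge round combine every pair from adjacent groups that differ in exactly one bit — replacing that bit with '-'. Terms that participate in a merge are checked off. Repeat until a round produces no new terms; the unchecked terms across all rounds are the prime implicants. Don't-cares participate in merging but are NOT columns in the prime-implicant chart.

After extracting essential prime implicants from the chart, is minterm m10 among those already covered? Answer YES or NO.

NO

Round 0: 0000✓ 0001✓ 0010✓ 0011✓ 0101✓ 0110✓ 0111✓ 1000✓ 1010✓ 1011✓ 1100✓ 1111✓
Round 1: -000✓ -010✓ -011✓ -111✓ 0-01✓ 0-10✓ 0-11✓ 00-0✓ 00-1✓ 000-✓ 001-✓ 01-1✓ 011-✓ 1-00 1-11✓ 10-0✓ 101-✓
Round 2: --11 -0-0 -01- 0--1 0-1- 00--
PIs = {--11, -0-0, -01-, 0--1, 0-1-, 00--, 1-00}
Coverage chart:
  m0: -0-0,00--
  m1: 0--1,00--
  m2: -0-0,-01-,0-1-,00--
  m3: --11,-01-,0--1,0-1-,00--
  m5: 0--1 ←essential
  m6: 0-1- ←essential
  m8: -0-0,1-00
  m10: -0-0,-01-
  m11: --11,-01-
  m12: 1-00 ←essential
  m15: --11 ←essential
Essential: --11, 0--1, 0-1-, 1-00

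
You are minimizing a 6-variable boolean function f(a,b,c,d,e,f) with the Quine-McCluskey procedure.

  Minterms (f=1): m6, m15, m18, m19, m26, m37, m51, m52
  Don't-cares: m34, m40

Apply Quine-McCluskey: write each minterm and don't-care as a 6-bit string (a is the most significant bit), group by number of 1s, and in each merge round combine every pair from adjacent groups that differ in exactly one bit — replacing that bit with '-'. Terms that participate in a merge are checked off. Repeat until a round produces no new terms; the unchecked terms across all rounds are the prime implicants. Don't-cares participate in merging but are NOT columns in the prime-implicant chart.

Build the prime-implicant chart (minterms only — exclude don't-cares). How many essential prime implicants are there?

[col 0] 000110, 001111, 010010*, 010011*, 011010*, 100010, 100101, 101000, 110011*, 110100
[col 1] -10011, 01-010, 01001-
Prime implicants: -10011, 000110, 001111, 01-010, 01001-, 100010, 100101, 101000, 110100
PI chart (minterm → PIs covering it):
  6 | 000110  (sole → essential)
  15 | 001111  (sole → essential)
  18 | 01-010,01001-
  19 | -10011,01001-
  26 | 01-010  (sole → essential)
  37 | 100101  (sole → essential)
  51 | -10011  (sole → essential)
  52 | 110100  (sole → essential)
Essential prime implicants: -10011, 000110, 001111, 01-010, 100101, 110100

6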